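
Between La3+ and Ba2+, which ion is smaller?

La3+

Isoelectronic series (54 e⁻ each). Size is set by nuclear charge: more protons means a smaller ion. La3+ (Z=57), Ba2+ (Z=56).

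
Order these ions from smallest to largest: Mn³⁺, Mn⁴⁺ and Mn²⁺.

Mn⁴⁺ < Mn³⁺ < Mn²⁺

For a single element, ionic radius drops as positive charge rises — Mn⁴⁺ < Mn²⁺.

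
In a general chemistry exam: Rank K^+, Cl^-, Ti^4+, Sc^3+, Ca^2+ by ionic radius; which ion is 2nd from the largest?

K^+

Each ion has 18 electrons. The ranking follows nuclear charge in reverse — greater Z gives a smaller radius. Ti^4+ (Z=22), Sc^3+ (Z=21), Ca^2+ (Z=20), K^+ (Z=19), Cl^- (Z=17).
So the order is Ti^4+ < Sc^3+ < Ca^2+ < K^+ < Cl^-; the 2nd-largest ion is K^+.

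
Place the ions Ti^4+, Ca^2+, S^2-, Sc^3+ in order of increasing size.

Each ion has 18 electrons. The ranking follows nuclear charge in reverse — greater Z gives a smaller radius. Ti^4+ (Z=22), Sc^3+ (Z=21), Ca^2+ (Z=20), S^2- (Z=16).

Ti^4+ < Sc^3+ < Ca^2+ < S^2-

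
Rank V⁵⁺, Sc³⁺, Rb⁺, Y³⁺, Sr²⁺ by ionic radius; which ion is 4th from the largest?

Sc³⁺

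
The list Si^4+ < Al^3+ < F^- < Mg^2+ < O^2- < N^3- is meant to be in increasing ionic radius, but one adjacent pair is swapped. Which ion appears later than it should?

Mg^2+

Compare adjacent ions: Mg^2+ and F^- share 10 electrons; the higher nuclear charge on Mg (Z=12) contracts it more, so Mg^2+ < F^- — yet in this increasing list F^- sits before Mg^2+. Nothing else is reversed, so Mg^2+ should move one place to the left.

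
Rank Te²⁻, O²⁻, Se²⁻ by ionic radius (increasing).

Same group, same charge. Going down the group adds an extra shell of electrons, so the ion gets larger: O²⁻ is highest in the group and smallest.

O²⁻ < Se²⁻ < Te²⁻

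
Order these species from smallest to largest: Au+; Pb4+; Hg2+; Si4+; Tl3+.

Work out protons and electrons: Si4+ has 10 e⁻ (Z=14), Pb4+ has 78 e⁻ (Z=82), Tl3+ has 78 e⁻ (Z=81), Hg2+ has 78 e⁻ (Z=80), Au+ has 78 e⁻ (Z=79). Si4+ < Pb4+ (same group, period 3 vs 6); Pb4+ < Tl3+ (isoelectronic, higher Z=82 is smaller); Tl3+ < Hg2+ (both 78 e⁻, Z=81>80); Hg2+ < Au+ (both 78 e⁻, Z=80>79).

Si4+ < Pb4+ < Tl3+ < Hg2+ < Au+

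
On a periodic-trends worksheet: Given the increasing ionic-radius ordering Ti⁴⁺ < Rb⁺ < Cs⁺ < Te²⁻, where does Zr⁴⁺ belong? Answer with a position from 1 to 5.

2

Electron counts and nuclear charges: Ti⁴⁺: 18 e⁻, Z=22, Zr⁴⁺: 36 e⁻, Z=40, Rb⁺: 36 e⁻, Z=37, Cs⁺: 54 e⁻, Z=55, Te²⁻: 54 e⁻, Z=52. Ti⁴⁺ < Zr⁴⁺ (same group, 1 shell fewer); Zr⁴⁺ < Rb⁺ (isoelectronic, higher Z=40 is smaller); Rb⁺ < Cs⁺ (same group, 1 shell fewer); Cs⁺ < Te²⁻ (both 54 e⁻, Z=55>52).
Merged order: Ti⁴⁺ < Zr⁴⁺ < Rb⁺ < Cs⁺ < Te²⁻ — Zr⁴⁺ is number 2.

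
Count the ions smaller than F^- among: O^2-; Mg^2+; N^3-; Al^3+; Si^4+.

Each ion has 10 electrons. The ranking follows nuclear charge in reverse — greater Z gives a smaller radius. Si^4+ (Z=14), Al^3+ (Z=13), Mg^2+ (Z=12), F^- (Z=9), O^2- (Z=8), N^3- (Z=7).
Ordering all of them (including F^-) by radius gives Si^4+ < Al^3+ < Mg^2+ < F^- < O^2- < N^3-. So 3 are smaller.

3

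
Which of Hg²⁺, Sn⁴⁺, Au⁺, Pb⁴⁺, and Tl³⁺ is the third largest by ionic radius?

Tl³⁺

Work out protons and electrons: Sn⁴⁺ (Z=50, 46 e⁻), Pb⁴⁺ (Z=82, 78 e⁻), Tl³⁺ (Z=81, 78 e⁻), Hg²⁺ (Z=80, 78 e⁻), Au⁺ (Z=79, 78 e⁻). Sn⁴⁺ < Pb⁴⁺ (same group, period 5 vs 6); Pb⁴⁺ < Tl³⁺ (both 78 e⁻, Z=82>81); Tl³⁺ < Hg²⁺ (isoelectronic, higher Z=81 is smaller); Hg²⁺ < Au⁺ (both 78 e⁻, Z=80>79).
Full ascending order: Sn⁴⁺ < Pb⁴⁺ < Tl³⁺ < Hg²⁺ < Au⁺. Counting from the largest, position 3 is Tl³⁺.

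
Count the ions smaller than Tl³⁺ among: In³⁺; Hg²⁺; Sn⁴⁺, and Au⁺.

2

Electron counts and nuclear charges: Sn⁴⁺: 46 e⁻, Z=50, In³⁺: 46 e⁻, Z=49, Tl³⁺: 78 e⁻, Z=81, Hg²⁺: 78 e⁻, Z=80, Au⁺: 78 e⁻, Z=79. Sn⁴⁺ < In³⁺ (isoelectronic, higher Z=50 is smaller); In³⁺ < Tl³⁺ (same group, period 5 vs 6); Tl³⁺ < Hg²⁺ (isoelectronic, higher Z=81 is smaller); Hg²⁺ < Au⁺ (both 78 e⁻, Z=80>79).
Relative to Tl³⁺, the ions that are smaller are Sn⁴⁺, In³⁺. Count: 2.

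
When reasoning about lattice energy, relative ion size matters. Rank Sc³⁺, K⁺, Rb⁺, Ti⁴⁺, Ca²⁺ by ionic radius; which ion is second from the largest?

K⁺

Tabulating Z and e⁻: Ti⁴⁺: 18 e⁻, Z=22, Sc³⁺: 18 e⁻, Z=21, Ca²⁺: 18 e⁻, Z=20, K⁺: 18 e⁻, Z=19, Rb⁺: 36 e⁻, Z=37. Ti⁴⁺ < Sc³⁺ (both 18 e⁻, Z=22>21); Sc³⁺ < Ca²⁺ (isoelectronic, higher Z=21 is smaller); Ca²⁺ < K⁺ (isoelectronic, higher Z=20 is smaller); K⁺ < Rb⁺ (same group, period 4 vs 5).
Ordering: Ti⁴⁺ < Sc³⁺ < Ca²⁺ < K⁺ < Rb⁺. The second largest is K⁺.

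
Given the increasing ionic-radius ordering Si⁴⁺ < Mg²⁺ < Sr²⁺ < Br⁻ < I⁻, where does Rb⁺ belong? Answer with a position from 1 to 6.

Work out protons and electrons: Si⁴⁺ has 10 e⁻ (Z=14), Mg²⁺ has 10 e⁻ (Z=12), Sr²⁺ has 36 e⁻ (Z=38), Rb⁺ has 36 e⁻ (Z=37), Br⁻ has 36 e⁻ (Z=35), I⁻ has 54 e⁻ (Z=53). Si⁴⁺ < Mg²⁺ (isoelectronic, higher Z=14 is smaller); Mg²⁺ < Sr²⁺ (same group, 2 shells fewer); Sr²⁺ < Rb⁺ (both 36 e⁻, Z=38>37); Rb⁺ < Br⁻ (isoelectronic, higher Z=37 is smaller); Br⁻ < I⁻ (same group, 1 shell fewer).
Merged order: Si⁴⁺ < Mg²⁺ < Sr²⁺ < Rb⁺ < Br⁻ < I⁻ — Rb⁺ is number 4.

4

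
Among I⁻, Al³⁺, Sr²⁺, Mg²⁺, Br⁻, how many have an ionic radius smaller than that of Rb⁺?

3

Electron counts and nuclear charges: Al³⁺ (Z=13, 10 e⁻), Mg²⁺ (Z=12, 10 e⁻), Sr²⁺ (Z=38, 36 e⁻), Rb⁺ (Z=37, 36 e⁻), Br⁻ (Z=35, 36 e⁻), I⁻ (Z=53, 54 e⁻). Al³⁺ < Mg²⁺ (isoelectronic, higher Z=13 is smaller); Mg²⁺ < Sr²⁺ (same group, period 3 vs 5); Sr²⁺ < Rb⁺ (both 36 e⁻, Z=38>37); Rb⁺ < Br⁻ (both 36 e⁻, Z=37>35); Br⁻ < I⁻ (same group, 1 shell fewer).
Overall: Al³⁺ < Mg²⁺ < Sr²⁺ < Rb⁺ < Br⁻ < I⁻. Rb⁺ has 3 below it and 2 above. That's 3.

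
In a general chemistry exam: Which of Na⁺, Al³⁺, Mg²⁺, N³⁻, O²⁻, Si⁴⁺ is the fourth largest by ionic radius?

Mg²⁺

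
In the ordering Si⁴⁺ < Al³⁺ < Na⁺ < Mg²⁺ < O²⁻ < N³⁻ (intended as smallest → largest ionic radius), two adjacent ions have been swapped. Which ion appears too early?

Na⁺

The pair Na⁺, Mg²⁺ is the wrong way round — Mg²⁺ and Na⁺ share 10 electrons; the higher nuclear charge on Mg (Z=12) contracts it more, so Mg²⁺ < Na⁺. All other adjacent pairs agree with periodic trends, so Na⁺ is the misplaced ion.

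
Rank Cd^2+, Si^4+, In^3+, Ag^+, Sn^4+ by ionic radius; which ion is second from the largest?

Cd^2+

Work out protons and electrons: Si^4+ has 10 e⁻ (Z=14), Sn^4+ has 46 e⁻ (Z=50), In^3+ has 46 e⁻ (Z=49), Cd^2+ has 46 e⁻ (Z=48), Ag^+ has 46 e⁻ (Z=47). Si^4+ < Sn^4+ (same group, 2 shells fewer); Sn^4+ < In^3+ (isoelectronic, higher Z=50 is smaller); In^3+ < Cd^2+ (isoelectronic, higher Z=49 is smaller); Cd^2+ < Ag^+ (isoelectronic, higher Z=48 is smaller).
That gives Si^4+ < Sn^4+ < In^3+ < Cd^2+ < Ag^+. From the largest end, number 2 is Cd^2+.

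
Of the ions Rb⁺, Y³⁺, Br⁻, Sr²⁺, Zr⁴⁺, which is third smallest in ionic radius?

Each ion has 36 electrons. The ranking follows nuclear charge in reverse — greater Z gives a smaller radius. Zr⁴⁺ (Z=40), Y³⁺ (Z=39), Sr²⁺ (Z=38), Rb⁺ (Z=37), Br⁻ (Z=35).
Ordering: Zr⁴⁺ < Y³⁺ < Sr²⁺ < Rb⁺ < Br⁻. The third smallest is Sr²⁺.

Sr²⁺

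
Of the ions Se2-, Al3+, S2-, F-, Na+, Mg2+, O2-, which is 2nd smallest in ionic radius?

First list Z and electron count for each: Al3+ (Z=13, 10 e⁻), Mg2+ (Z=12, 10 e⁻), Na+ (Z=11, 10 e⁻), F- (Z=9, 10 e⁻), O2- (Z=8, 10 e⁻), S2- (Z=16, 18 e⁻), Se2- (Z=34, 36 e⁻). Al3+ < Mg2+ (isoelectronic, higher Z=13 is smaller); Mg2+ < Na+ (isoelectronic, higher Z=12 is smaller); Na+ < F- (isoelectronic, higher Z=11 is smaller); F- < O2- (both 10 e⁻, Z=9>8); O2- < S2- (same group, 1 shell fewer); S2- < Se2- (same group, period 3 vs 4).
That gives Al3+ < Mg2+ < Na+ < F- < O2- < S2- < Se2-. From the smallest end, number 2 is Mg2+.

Mg2+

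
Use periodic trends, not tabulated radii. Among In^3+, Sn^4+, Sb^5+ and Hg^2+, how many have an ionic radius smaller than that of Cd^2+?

Electron counts and nuclear charges: Sb^5+ (Z=51, 46 e⁻), Sn^4+ (Z=50, 46 e⁻), In^3+ (Z=49, 46 e⁻), Cd^2+ (Z=48, 46 e⁻), Hg^2+ (Z=80, 78 e⁻). Sb^5+ < Sn^4+ (both 46 e⁻, Z=51>50); Sn^4+ < In^3+ (isoelectronic, higher Z=50 is smaller); In^3+ < Cd^2+ (both 46 e⁻, Z=49>48); Cd^2+ < Hg^2+ (same group, period 5 vs 6).
Relative to Cd^2+, the ions that are smaller are Sb^5+, Sn^4+, In^3+. That's 3.

3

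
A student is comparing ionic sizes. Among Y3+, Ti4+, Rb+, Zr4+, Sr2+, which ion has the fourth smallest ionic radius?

Sr2+

First list Z and electron count for each: Ti4+ has 18 e⁻ (Z=22), Zr4+ has 36 e⁻ (Z=40), Y3+ has 36 e⁻ (Z=39), Sr2+ has 36 e⁻ (Z=38), Rb+ has 36 e⁻ (Z=37). Ti4+ < Zr4+ (same group, 1 shell fewer); Zr4+ < Y3+ (both 36 e⁻, Z=40>39); Y3+ < Sr2+ (isoelectronic, higher Z=39 is smaller); Sr2+ < Rb+ (isoelectronic, higher Z=38 is smaller).
Ordering: Ti4+ < Zr4+ < Y3+ < Sr2+ < Rb+. The fourth smallest is Sr2+.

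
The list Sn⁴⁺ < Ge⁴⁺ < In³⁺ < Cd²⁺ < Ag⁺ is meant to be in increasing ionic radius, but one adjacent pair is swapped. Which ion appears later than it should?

Scanning neighbour by neighbour, only Sn⁴⁺/Ge⁴⁺ violates a trend: both in group 14 with the same charge; Ge⁴⁺ (period 4) has the smaller radius. That makes Ge⁴⁺ the one sitting a position late relative to where it belongs.

Ge⁴⁺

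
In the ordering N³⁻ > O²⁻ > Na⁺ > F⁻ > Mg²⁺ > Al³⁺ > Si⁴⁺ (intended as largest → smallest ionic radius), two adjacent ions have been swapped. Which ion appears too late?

F⁻

Check each adjacent pair. Na⁺ and F⁻ are reversed: they are isoelectronic (10 e⁻) and Na has more protons than F (11 vs 9), making Na⁺ smaller. No other neighbouring pair contradicts the periodic trends, so F⁻ is the ion listed too late.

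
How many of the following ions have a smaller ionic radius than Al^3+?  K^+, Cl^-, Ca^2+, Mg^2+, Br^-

0

Electron counts and nuclear charges: Al^3+ has 10 e⁻ (Z=13), Mg^2+ has 10 e⁻ (Z=12), Ca^2+ has 18 e⁻ (Z=20), K^+ has 18 e⁻ (Z=19), Cl^- has 18 e⁻ (Z=17), Br^- has 36 e⁻ (Z=35). Al^3+ < Mg^2+ (both 10 e⁻, Z=13>12); Mg^2+ < Ca^2+ (same group, 1 shell fewer); Ca^2+ < K^+ (both 18 e⁻, Z=20>19); K^+ < Cl^- (both 18 e⁻, Z=19>17); Cl^- < Br^- (same group, 1 shell fewer).
Ordering all of them (including Al^3+) by radius gives Al^3+ < Mg^2+ < Ca^2+ < K^+ < Cl^- < Br^-. Count: 0.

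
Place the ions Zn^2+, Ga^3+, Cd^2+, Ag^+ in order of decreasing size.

Ag^+ > Cd^2+ > Zn^2+ > Ga^3+

Work out protons and electrons: Ga^3+: 28 e⁻, Z=31, Zn^2+: 28 e⁻, Z=30, Cd^2+: 46 e⁻, Z=48, Ag^+: 46 e⁻, Z=47. Ga^3+ < Zn^2+ (isoelectronic, higher Z=31 is smaller); Zn^2+ < Cd^2+ (same group, period 4 vs 5); Cd^2+ < Ag^+ (both 46 e⁻, Z=48>47).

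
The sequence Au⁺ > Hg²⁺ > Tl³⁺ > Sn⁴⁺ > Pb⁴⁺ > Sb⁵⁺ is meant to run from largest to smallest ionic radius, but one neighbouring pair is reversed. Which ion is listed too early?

Compare adjacent ions: both in group 14 with the same charge; Sn⁴⁺ (period 5) has the smaller radius — yet in this decreasing list Sn⁴⁺ sits before Pb⁴⁺. Nothing else is reversed, so Sn⁴⁺ should move one place to the right.

Sn⁴⁺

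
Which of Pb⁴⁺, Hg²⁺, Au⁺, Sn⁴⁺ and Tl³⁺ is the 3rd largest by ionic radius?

Tl³⁺

First list Z and electron count for each: Sn⁴⁺ has 46 e⁻ (Z=50), Pb⁴⁺ has 78 e⁻ (Z=82), Tl³⁺ has 78 e⁻ (Z=81), Hg²⁺ has 78 e⁻ (Z=80), Au⁺ has 78 e⁻ (Z=79). Sn⁴⁺ < Pb⁴⁺ (same group, period 5 vs 6); Pb⁴⁺ < Tl³⁺ (both 78 e⁻, Z=82>81); Tl³⁺ < Hg²⁺ (both 78 e⁻, Z=81>80); Hg²⁺ < Au⁺ (both 78 e⁻, Z=80>79).
That gives Sn⁴⁺ < Pb⁴⁺ < Tl³⁺ < Hg²⁺ < Au⁺. From the largest end, number 3 is Tl³⁺.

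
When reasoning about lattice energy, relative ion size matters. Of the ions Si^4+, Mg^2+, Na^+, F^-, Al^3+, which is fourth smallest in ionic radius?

Na^+

Each ion has 10 electrons. The ranking follows nuclear charge in reverse — greater Z gives a smaller radius. Si^4+ (Z=14), Al^3+ (Z=13), Mg^2+ (Z=12), Na^+ (Z=11), F^- (Z=9).
Ordering: Si^4+ < Al^3+ < Mg^2+ < Na^+ < F^-. The fourth smallest is Na^+.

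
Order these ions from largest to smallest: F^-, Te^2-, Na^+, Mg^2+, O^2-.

Mg^2+ has 10 e⁻ (Z=12), Na^+ has 10 e⁻ (Z=11), F^- has 10 e⁻ (Z=9), O^2- has 10 e⁻ (Z=8), Te^2- has 54 e⁻ (Z=52). Mg^2+ < Na^+ (isoelectronic, higher Z=12 is smaller); Na^+ < F^- (isoelectronic, higher Z=11 is smaller); F^- < O^2- (isoelectronic, higher Z=9 is smaller); O^2- < Te^2- (same group, period 2 vs 5).

Te^2- > O^2- > F^- > Na^+ > Mg^2+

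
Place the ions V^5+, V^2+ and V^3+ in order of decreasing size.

V^2+ > V^3+ > V^5+

These are all V ions. Removing more electrons (higher positive charge) pulls the remaining electrons in closer, so V^5+ is smallest and V^2+ is largest.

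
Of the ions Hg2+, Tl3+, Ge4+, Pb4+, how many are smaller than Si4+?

Si4+: 10 e⁻, Z=14, Ge4+: 28 e⁻, Z=32, Pb4+: 78 e⁻, Z=82, Tl3+: 78 e⁻, Z=81, Hg2+: 78 e⁻, Z=80. Si4+ < Ge4+ (same group, period 3 vs 4); Ge4+ < Pb4+ (same group, 2 shells fewer); Pb4+ < Tl3+ (both 78 e⁻, Z=82>81); Tl3+ < Hg2+ (both 78 e⁻, Z=81>80).
Overall: Si4+ < Ge4+ < Pb4+ < Tl3+ < Hg2+. Si4+ has 0 below it and 4 above. Count: 0.

0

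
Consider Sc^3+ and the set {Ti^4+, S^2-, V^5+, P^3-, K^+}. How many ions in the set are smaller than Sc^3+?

2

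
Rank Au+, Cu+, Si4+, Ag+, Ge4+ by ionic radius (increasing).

Tabulating Z and e⁻: Si4+ (Z=14, 10 e⁻), Ge4+ (Z=32, 28 e⁻), Cu+ (Z=29, 28 e⁻), Ag+ (Z=47, 46 e⁻), Au+ (Z=79, 78 e⁻). Si4+ < Ge4+ (same group, 1 shell fewer); Ge4+ < Cu+ (isoelectronic, higher Z=32 is smaller); Cu+ < Ag+ (same group, period 4 vs 5); Ag+ < Au+ (same group, period 5 vs 6).

Si4+ < Ge4+ < Cu+ < Ag+ < Au+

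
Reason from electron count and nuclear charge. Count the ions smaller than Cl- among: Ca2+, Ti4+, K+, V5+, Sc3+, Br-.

5

Electron counts and nuclear charges: V5+ has 18 e⁻ (Z=23), Ti4+ has 18 e⁻ (Z=22), Sc3+ has 18 e⁻ (Z=21), Ca2+ has 18 e⁻ (Z=20), K+ has 18 e⁻ (Z=19), Cl- has 18 e⁻ (Z=17), Br- has 36 e⁻ (Z=35). V5+ < Ti4+ (both 18 e⁻, Z=23>22); Ti4+ < Sc3+ (both 18 e⁻, Z=22>21); Sc3+ < Ca2+ (both 18 e⁻, Z=21>20); Ca2+ < K+ (both 18 e⁻, Z=20>19); K+ < Cl- (both 18 e⁻, Z=19>17); Cl- < Br- (same group, period 3 vs 4).
Overall: V5+ < Ti4+ < Sc3+ < Ca2+ < K+ < Cl- < Br-. Cl- has 5 below it and 1 above. Count: 5.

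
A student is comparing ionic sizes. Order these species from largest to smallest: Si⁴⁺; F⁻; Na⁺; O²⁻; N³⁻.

Isoelectronic series (10 e⁻ each). Size is set by nuclear charge: more protons means a smaller ion. Si⁴⁺ (Z=14), Na⁺ (Z=11), F⁻ (Z=9), O²⁻ (Z=8), N³⁻ (Z=7).

N³⁻ > O²⁻ > F⁻ > Na⁺ > Si⁴⁺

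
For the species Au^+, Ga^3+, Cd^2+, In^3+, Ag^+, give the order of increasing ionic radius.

Ga^3+ < In^3+ < Cd^2+ < Ag^+ < Au^+

Electron counts and nuclear charges: Ga^3+ has 28 e⁻ (Z=31), In^3+ has 46 e⁻ (Z=49), Cd^2+ has 46 e⁻ (Z=48), Ag^+ has 46 e⁻ (Z=47), Au^+ has 78 e⁻ (Z=79). Ga^3+ < In^3+ (same group, 1 shell fewer); In^3+ < Cd^2+ (isoelectronic, higher Z=49 is smaller); Cd^2+ < Ag^+ (both 46 e⁻, Z=48>47); Ag^+ < Au^+ (same group, period 5 vs 6).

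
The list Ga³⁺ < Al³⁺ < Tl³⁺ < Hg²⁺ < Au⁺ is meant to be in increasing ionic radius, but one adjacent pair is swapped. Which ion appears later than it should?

Scanning neighbour by neighbour, only Ga³⁺/Al³⁺ violates a trend: same group and charge — period 3 sits above period 4, so Al³⁺ is smaller. That makes Al³⁺ the one sitting a position late relative to where it belongs.

Al³⁺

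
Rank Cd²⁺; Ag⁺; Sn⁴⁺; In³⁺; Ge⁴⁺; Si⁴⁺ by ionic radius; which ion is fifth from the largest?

Ge⁴⁺

Work out protons and electrons: Si⁴⁺ has 10 e⁻ (Z=14), Ge⁴⁺ has 28 e⁻ (Z=32), Sn⁴⁺ has 46 e⁻ (Z=50), In³⁺ has 46 e⁻ (Z=49), Cd²⁺ has 46 e⁻ (Z=48), Ag⁺ has 46 e⁻ (Z=47). Si⁴⁺ < Ge⁴⁺ (same group, 1 shell fewer); Ge⁴⁺ < Sn⁴⁺ (same group, 1 shell fewer); Sn⁴⁺ < In³⁺ (isoelectronic, higher Z=50 is smaller); In³⁺ < Cd²⁺ (both 46 e⁻, Z=49>48); Cd²⁺ < Ag⁺ (both 46 e⁻, Z=48>47).
That gives Si⁴⁺ < Ge⁴⁺ < Sn⁴⁺ < In³⁺ < Cd²⁺ < Ag⁺. From the largest end, number 5 is Ge⁴⁺.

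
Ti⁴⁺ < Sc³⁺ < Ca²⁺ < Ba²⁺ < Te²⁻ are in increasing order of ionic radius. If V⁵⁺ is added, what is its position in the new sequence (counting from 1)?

Work out protons and electrons: V⁵⁺ (Z=23, 18 e⁻), Ti⁴⁺ (Z=22, 18 e⁻), Sc³⁺ (Z=21, 18 e⁻), Ca²⁺ (Z=20, 18 e⁻), Ba²⁺ (Z=56, 54 e⁻), Te²⁻ (Z=52, 54 e⁻). V⁵⁺ < Ti⁴⁺ (isoelectronic, higher Z=23 is smaller); Ti⁴⁺ < Sc³⁺ (both 18 e⁻, Z=22>21); Sc³⁺ < Ca²⁺ (both 18 e⁻, Z=21>20); Ca²⁺ < Ba²⁺ (same group, period 4 vs 6); Ba²⁺ < Te²⁻ (isoelectronic, higher Z=56 is smaller).
Putting V⁵⁺ in gives V⁵⁺ < Ti⁴⁺ < Sc³⁺ < Ca²⁺ < Ba²⁺ < Te²⁻; it lands at slot 1.

1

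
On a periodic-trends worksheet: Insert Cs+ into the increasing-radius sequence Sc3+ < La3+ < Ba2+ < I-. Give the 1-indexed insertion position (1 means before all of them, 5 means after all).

Electron counts and nuclear charges: Sc3+ (Z=21, 18 e⁻), La3+ (Z=57, 54 e⁻), Ba2+ (Z=56, 54 e⁻), Cs+ (Z=55, 54 e⁻), I- (Z=53, 54 e⁻). Sc3+ < La3+ (same group, 2 shells fewer); La3+ < Ba2+ (both 54 e⁻, Z=57>56); Ba2+ < Cs+ (isoelectronic, higher Z=56 is smaller); Cs+ < I- (both 54 e⁻, Z=55>53).
Merged order: Sc3+ < La3+ < Ba2+ < Cs+ < I- — Cs+ is number 4.

4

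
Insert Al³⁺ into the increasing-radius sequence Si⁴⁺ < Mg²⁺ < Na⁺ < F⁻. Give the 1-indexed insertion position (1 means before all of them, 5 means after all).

2

Each ion has 10 electrons. The ranking follows nuclear charge in reverse — greater Z gives a smaller radius. Si⁴⁺ (Z=14), Al³⁺ (Z=13), Mg²⁺ (Z=12), Na⁺ (Z=11), F⁻ (Z=9).
Putting Al³⁺ in gives Si⁴⁺ < Al³⁺ < Mg²⁺ < Na⁺ < F⁻; it lands at slot 2.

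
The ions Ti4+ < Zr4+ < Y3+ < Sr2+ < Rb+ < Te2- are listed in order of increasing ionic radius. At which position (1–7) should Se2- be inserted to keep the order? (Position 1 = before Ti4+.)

6

Ti4+ (Z=22, 18 e⁻), Zr4+ (Z=40, 36 e⁻), Y3+ (Z=39, 36 e⁻), Sr2+ (Z=38, 36 e⁻), Rb+ (Z=37, 36 e⁻), Se2- (Z=34, 36 e⁻), Te2- (Z=52, 54 e⁻). Ti4+ < Zr4+ (same group, period 4 vs 5); Zr4+ < Y3+ (isoelectronic, higher Z=40 is smaller); Y3+ < Sr2+ (isoelectronic, higher Z=39 is smaller); Sr2+ < Rb+ (both 36 e⁻, Z=38>37); Rb+ < Se2- (both 36 e⁻, Z=37>34); Se2- < Te2- (same group, 1 shell fewer).
Merged order: Ti4+ < Zr4+ < Y3+ < Sr2+ < Rb+ < Se2- < Te2- — Se2- is number 6.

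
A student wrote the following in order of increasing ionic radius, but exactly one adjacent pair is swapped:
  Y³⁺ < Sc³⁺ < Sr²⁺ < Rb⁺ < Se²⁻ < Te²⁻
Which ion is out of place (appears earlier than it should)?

Scanning neighbour by neighbour, only Y³⁺/Sc³⁺ violates a trend: Sc³⁺ and Y³⁺ are in one column with the same charge; the lighter period-4 ion has one fewer shell and is smaller. That makes Y³⁺ the one sitting a position early relative to where it belongs.

Y³⁺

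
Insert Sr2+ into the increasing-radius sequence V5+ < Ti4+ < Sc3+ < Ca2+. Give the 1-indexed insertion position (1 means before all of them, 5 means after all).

First list Z and electron count for each: V5+ has 18 e⁻ (Z=23), Ti4+ has 18 e⁻ (Z=22), Sc3+ has 18 e⁻ (Z=21), Ca2+ has 18 e⁻ (Z=20), Sr2+ has 36 e⁻ (Z=38). V5+ < Ti4+ (isoelectronic, higher Z=23 is smaller); Ti4+ < Sc3+ (both 18 e⁻, Z=22>21); Sc3+ < Ca2+ (isoelectronic, higher Z=21 is smaller); Ca2+ < Sr2+ (same group, 1 shell fewer).
Merged order: V5+ < Ti4+ < Sc3+ < Ca2+ < Sr2+ — Sr2+ is number 5.

5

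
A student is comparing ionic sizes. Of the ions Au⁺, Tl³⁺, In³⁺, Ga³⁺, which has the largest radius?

Au⁺

Electron counts and nuclear charges: Ga³⁺: 28 e⁻, Z=31, In³⁺: 46 e⁻, Z=49, Tl³⁺: 78 e⁻, Z=81, Au⁺: 78 e⁻, Z=79. Ga³⁺ < In³⁺ (same group, 1 shell fewer); In³⁺ < Tl³⁺ (same group, period 5 vs 6); Tl³⁺ < Au⁺ (both 78 e⁻, Z=81>79).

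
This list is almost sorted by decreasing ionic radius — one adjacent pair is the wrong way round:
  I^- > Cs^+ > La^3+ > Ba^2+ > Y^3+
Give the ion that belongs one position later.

La^3+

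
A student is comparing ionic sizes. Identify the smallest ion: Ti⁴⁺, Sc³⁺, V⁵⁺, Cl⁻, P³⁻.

Isoelectronic series (18 e⁻ each). Size is set by nuclear charge: more protons means a smaller ion. V⁵⁺ (Z=23), Ti⁴⁺ (Z=22), Sc³⁺ (Z=21), Cl⁻ (Z=17), P³⁻ (Z=15).

V⁵⁺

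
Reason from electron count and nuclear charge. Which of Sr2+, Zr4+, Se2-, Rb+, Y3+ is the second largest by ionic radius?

Rb+

These species are isoelectronic with 36 electrons. The only difference is the number of protons: Zr4+ (Z=40), Y3+ (Z=39), Sr2+ (Z=38), Rb+ (Z=37), Se2- (Z=34). The strongest nuclear pull (Zr4+) gives the smallest ion.
So the order is Zr4+ < Y3+ < Sr2+ < Rb+ < Se2-; the 2nd-largest ion is Rb+.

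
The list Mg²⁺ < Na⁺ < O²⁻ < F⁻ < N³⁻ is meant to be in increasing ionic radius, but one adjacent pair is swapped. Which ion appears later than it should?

F⁻

Scanning neighbour by neighbour, only O²⁻/F⁻ violates a trend: they are isoelectronic (10 e⁻) and F has more protons than O (9 vs 8), making F⁻ smaller. That makes F⁻ the one sitting a position late relative to where it belongs.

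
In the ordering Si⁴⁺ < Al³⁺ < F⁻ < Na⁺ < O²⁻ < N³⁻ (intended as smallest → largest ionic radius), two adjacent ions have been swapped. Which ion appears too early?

F⁻

Check each adjacent pair. F⁻ and Na⁺ are reversed: Na⁺ and F⁻ share 10 electrons; the higher nuclear charge on Na (Z=11) contracts it more, so Na⁺ < F⁻. No other neighbouring pair contradicts the periodic trends, so F⁻ is the ion listed too early.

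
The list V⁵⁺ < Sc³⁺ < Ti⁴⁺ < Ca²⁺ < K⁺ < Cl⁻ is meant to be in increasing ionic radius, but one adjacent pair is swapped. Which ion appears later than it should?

Check each adjacent pair. Sc³⁺ and Ti⁴⁺ are reversed: they are isoelectronic (18 e⁻) and Ti has more protons than Sc (22 vs 21), making Ti⁴⁺ smaller. No other neighbouring pair contradicts the periodic trends, so Ti⁴⁺ is the ion listed too late.

Ti⁴⁺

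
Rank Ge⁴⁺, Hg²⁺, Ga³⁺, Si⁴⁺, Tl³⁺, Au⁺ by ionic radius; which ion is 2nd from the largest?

Hg²⁺

Tabulating Z and e⁻: Si⁴⁺ (Z=14, 10 e⁻), Ge⁴⁺ (Z=32, 28 e⁻), Ga³⁺ (Z=31, 28 e⁻), Tl³⁺ (Z=81, 78 e⁻), Hg²⁺ (Z=80, 78 e⁻), Au⁺ (Z=79, 78 e⁻). Si⁴⁺ < Ge⁴⁺ (same group, period 3 vs 4); Ge⁴⁺ < Ga³⁺ (isoelectronic, higher Z=32 is smaller); Ga³⁺ < Tl³⁺ (same group, 2 shells fewer); Tl³⁺ < Hg²⁺ (isoelectronic, higher Z=81 is smaller); Hg²⁺ < Au⁺ (isoelectronic, higher Z=80 is smaller).
Full ascending order: Si⁴⁺ < Ge⁴⁺ < Ga³⁺ < Tl³⁺ < Hg²⁺ < Au⁺. Counting from the largest, position 2 is Hg²⁺.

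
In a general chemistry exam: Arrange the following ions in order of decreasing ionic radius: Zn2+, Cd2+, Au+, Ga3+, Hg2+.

Au+ > Hg2+ > Cd2+ > Zn2+ > Ga3+

Work out protons and electrons: Ga3+ (Z=31, 28 e⁻), Zn2+ (Z=30, 28 e⁻), Cd2+ (Z=48, 46 e⁻), Hg2+ (Z=80, 78 e⁻), Au+ (Z=79, 78 e⁻). Ga3+ < Zn2+ (isoelectronic, higher Z=31 is smaller); Zn2+ < Cd2+ (same group, period 4 vs 5); Cd2+ < Hg2+ (same group, period 5 vs 6); Hg2+ < Au+ (both 78 e⁻, Z=80>79).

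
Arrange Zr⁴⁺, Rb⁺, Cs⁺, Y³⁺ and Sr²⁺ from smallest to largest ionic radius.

Tabulating Z and e⁻: Zr⁴⁺: 36 e⁻, Z=40, Y³⁺: 36 e⁻, Z=39, Sr²⁺: 36 e⁻, Z=38, Rb⁺: 36 e⁻, Z=37, Cs⁺: 54 e⁻, Z=55. Zr⁴⁺ < Y³⁺ (isoelectronic, higher Z=40 is smaller); Y³⁺ < Sr²⁺ (isoelectronic, higher Z=39 is smaller); Sr²⁺ < Rb⁺ (both 36 e⁻, Z=38>37); Rb⁺ < Cs⁺ (same group, period 5 vs 6).

Zr⁴⁺ < Y³⁺ < Sr²⁺ < Rb⁺ < Cs⁺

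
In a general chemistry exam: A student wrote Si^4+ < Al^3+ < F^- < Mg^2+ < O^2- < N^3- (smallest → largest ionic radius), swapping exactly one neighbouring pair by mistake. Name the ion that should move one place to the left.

Mg^2+

Scanning neighbour by neighbour, only F^-/Mg^2+ violates a trend: Mg^2+ and F^- share 10 electrons; the higher nuclear charge on Mg (Z=12) contracts it more, so Mg^2+ < F^-. That makes Mg^2+ the one sitting a position late relative to where it belongs.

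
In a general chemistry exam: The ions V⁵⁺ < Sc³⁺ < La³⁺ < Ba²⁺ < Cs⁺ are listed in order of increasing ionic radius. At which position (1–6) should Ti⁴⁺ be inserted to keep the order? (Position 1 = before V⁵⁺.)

Electron counts and nuclear charges: V⁵⁺: 18 e⁻, Z=23, Ti⁴⁺: 18 e⁻, Z=22, Sc³⁺: 18 e⁻, Z=21, La³⁺: 54 e⁻, Z=57, Ba²⁺: 54 e⁻, Z=56, Cs⁺: 54 e⁻, Z=55. V⁵⁺ < Ti⁴⁺ (isoelectronic, higher Z=23 is smaller); Ti⁴⁺ < Sc³⁺ (both 18 e⁻, Z=22>21); Sc³⁺ < La³⁺ (same group, period 4 vs 6); La³⁺ < Ba²⁺ (both 54 e⁻, Z=57>56); Ba²⁺ < Cs⁺ (both 54 e⁻, Z=56>55).
The complete sequence is V⁵⁺ < Ti⁴⁺ < Sc³⁺ < La³⁺ < Ba²⁺ < Cs⁺. Ti⁴⁺ sits at position 2.

2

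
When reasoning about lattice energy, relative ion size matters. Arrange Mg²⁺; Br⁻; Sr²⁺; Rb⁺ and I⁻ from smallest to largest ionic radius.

Mg²⁺ < Sr²⁺ < Rb⁺ < Br⁻ < I⁻

Electron counts and nuclear charges: Mg²⁺ has 10 e⁻ (Z=12), Sr²⁺ has 36 e⁻ (Z=38), Rb⁺ has 36 e⁻ (Z=37), Br⁻ has 36 e⁻ (Z=35), I⁻ has 54 e⁻ (Z=53). Mg²⁺ < Sr²⁺ (same group, period 3 vs 5); Sr²⁺ < Rb⁺ (both 36 e⁻, Z=38>37); Rb⁺ < Br⁻ (isoelectronic, higher Z=37 is smaller); Br⁻ < I⁻ (same group, period 4 vs 5).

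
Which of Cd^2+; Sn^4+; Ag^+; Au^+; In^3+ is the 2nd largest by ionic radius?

Electron counts and nuclear charges: Sn^4+: 46 e⁻, Z=50, In^3+: 46 e⁻, Z=49, Cd^2+: 46 e⁻, Z=48, Ag^+: 46 e⁻, Z=47, Au^+: 78 e⁻, Z=79. Sn^4+ < In^3+ (both 46 e⁻, Z=50>49); In^3+ < Cd^2+ (isoelectronic, higher Z=49 is smaller); Cd^2+ < Ag^+ (both 46 e⁻, Z=48>47); Ag^+ < Au^+ (same group, 1 shell fewer).
Ordering: Sn^4+ < In^3+ < Cd^2+ < Ag^+ < Au^+. The 2nd largest is Ag^+.

Ag^+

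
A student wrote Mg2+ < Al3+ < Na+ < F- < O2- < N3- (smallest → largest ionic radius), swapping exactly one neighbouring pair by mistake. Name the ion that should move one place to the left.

Compare adjacent ions: both have 10 electrons but Z(Al)=13 > Z(Mg)=12, so Al3+ should be the smaller of the two — yet in this increasing list Mg2+ sits before Al3+. Nothing else is reversed, so Al3+ should move one place to the left.

Al3+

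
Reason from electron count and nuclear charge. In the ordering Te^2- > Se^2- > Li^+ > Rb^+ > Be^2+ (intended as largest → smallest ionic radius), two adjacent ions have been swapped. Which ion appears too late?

Rb^+

Check each adjacent pair. Li^+ and Rb^+ are reversed: same group and charge — period 2 sits above period 5, so Li^+ is smaller. No other neighbouring pair contradicts the periodic trends, so Rb^+ is the ion listed too late.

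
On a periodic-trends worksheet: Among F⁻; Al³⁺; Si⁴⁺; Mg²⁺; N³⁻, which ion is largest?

These species are isoelectronic with 10 electrons. The only difference is the number of protons: Si⁴⁺ (Z=14), Al³⁺ (Z=13), Mg²⁺ (Z=12), F⁻ (Z=9), N³⁻ (Z=7). The strongest nuclear pull (Si⁴⁺) gives the smallest ion.

N³⁻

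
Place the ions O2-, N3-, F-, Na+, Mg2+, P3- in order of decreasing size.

Work out protons and electrons: Mg2+ (Z=12, 10 e⁻), Na+ (Z=11, 10 e⁻), F- (Z=9, 10 e⁻), O2- (Z=8, 10 e⁻), N3- (Z=7, 10 e⁻), P3- (Z=15, 18 e⁻). Mg2+ < Na+ (both 10 e⁻, Z=12>11); Na+ < F- (both 10 e⁻, Z=11>9); F- < O2- (both 10 e⁻, Z=9>8); O2- < N3- (both 10 e⁻, Z=8>7); N3- < P3- (same group, period 2 vs 3).

P3- > N3- > O2- > F- > Na+ > Mg2+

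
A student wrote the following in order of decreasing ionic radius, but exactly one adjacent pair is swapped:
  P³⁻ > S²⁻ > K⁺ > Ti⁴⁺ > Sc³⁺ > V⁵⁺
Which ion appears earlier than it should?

Compare adjacent ions: they are isoelectronic (18 e⁻) and Ti has more protons than Sc (22 vs 21), making Ti⁴⁺ smaller — yet in this decreasing list Ti⁴⁺ sits before Sc³⁺. Nothing else is reversed, so Ti⁴⁺ should move one place to the right.

Ti⁴⁺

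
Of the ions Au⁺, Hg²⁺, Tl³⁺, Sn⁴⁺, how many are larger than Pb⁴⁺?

Sn⁴⁺: 46 e⁻, Z=50, Pb⁴⁺: 78 e⁻, Z=82, Tl³⁺: 78 e⁻, Z=81, Hg²⁺: 78 e⁻, Z=80, Au⁺: 78 e⁻, Z=79. Sn⁴⁺ < Pb⁴⁺ (same group, period 5 vs 6); Pb⁴⁺ < Tl³⁺ (both 78 e⁻, Z=82>81); Tl³⁺ < Hg²⁺ (isoelectronic, higher Z=81 is smaller); Hg²⁺ < Au⁺ (isoelectronic, higher Z=80 is smaller).
Ordering all of them (including Pb⁴⁺) by radius gives Sn⁴⁺ < Pb⁴⁺ < Tl³⁺ < Hg²⁺ < Au⁺. So 3 are larger.

3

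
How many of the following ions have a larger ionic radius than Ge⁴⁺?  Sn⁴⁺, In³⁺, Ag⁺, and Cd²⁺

4

Ge⁴⁺ (Z=32, 28 e⁻), Sn⁴⁺ (Z=50, 46 e⁻), In³⁺ (Z=49, 46 e⁻), Cd²⁺ (Z=48, 46 e⁻), Ag⁺ (Z=47, 46 e⁻). Ge⁴⁺ < Sn⁴⁺ (same group, 1 shell fewer); Sn⁴⁺ < In³⁺ (isoelectronic, higher Z=50 is smaller); In³⁺ < Cd²⁺ (isoelectronic, higher Z=49 is smaller); Cd²⁺ < Ag⁺ (isoelectronic, higher Z=48 is smaller).
Overall: Ge⁴⁺ < Sn⁴⁺ < In³⁺ < Cd²⁺ < Ag⁺. Ge⁴⁺ has 0 below it and 4 above. That's 4.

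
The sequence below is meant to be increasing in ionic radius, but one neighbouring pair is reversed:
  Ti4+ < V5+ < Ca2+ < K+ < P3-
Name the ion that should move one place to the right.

Ti4+

Check each adjacent pair. Ti4+ and V5+ are reversed: V5+ and Ti4+ share 18 electrons; the higher nuclear charge on V (Z=23) contracts it more, so V5+ < Ti4+. No other neighbouring pair contradicts the periodic trends, so Ti4+ is the ion listed too early.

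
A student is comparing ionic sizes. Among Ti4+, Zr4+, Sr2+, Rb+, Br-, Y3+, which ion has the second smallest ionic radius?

Zr4+

Tabulating Z and e⁻: Ti4+ (Z=22, 18 e⁻), Zr4+ (Z=40, 36 e⁻), Y3+ (Z=39, 36 e⁻), Sr2+ (Z=38, 36 e⁻), Rb+ (Z=37, 36 e⁻), Br- (Z=35, 36 e⁻). Ti4+ < Zr4+ (same group, period 4 vs 5); Zr4+ < Y3+ (both 36 e⁻, Z=40>39); Y3+ < Sr2+ (isoelectronic, higher Z=39 is smaller); Sr2+ < Rb+ (isoelectronic, higher Z=38 is smaller); Rb+ < Br- (both 36 e⁻, Z=37>35).
Ordering: Ti4+ < Zr4+ < Y3+ < Sr2+ < Rb+ < Br-. The second smallest is Zr4+.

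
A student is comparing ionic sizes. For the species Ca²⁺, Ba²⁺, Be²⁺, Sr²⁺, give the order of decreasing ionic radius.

All are in the same group with charge +2. Radius grows down the group as n (the outermost shell) increases.

Ba²⁺ > Sr²⁺ > Ca²⁺ > Be²⁺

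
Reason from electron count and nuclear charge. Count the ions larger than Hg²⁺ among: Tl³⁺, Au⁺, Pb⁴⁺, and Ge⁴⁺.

1

Work out protons and electrons: Ge⁴⁺ has 28 e⁻ (Z=32), Pb⁴⁺ has 78 e⁻ (Z=82), Tl³⁺ has 78 e⁻ (Z=81), Hg²⁺ has 78 e⁻ (Z=80), Au⁺ has 78 e⁻ (Z=79). Ge⁴⁺ < Pb⁴⁺ (same group, 2 shells fewer); Pb⁴⁺ < Tl³⁺ (isoelectronic, higher Z=82 is smaller); Tl³⁺ < Hg²⁺ (both 78 e⁻, Z=81>80); Hg²⁺ < Au⁺ (isoelectronic, higher Z=80 is smaller).
Overall: Ge⁴⁺ < Pb⁴⁺ < Tl³⁺ < Hg²⁺ < Au⁺. Hg²⁺ has 3 below it and 1 above. That's 1.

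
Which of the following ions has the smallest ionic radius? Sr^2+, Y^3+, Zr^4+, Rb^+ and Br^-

Isoelectronic series (36 e⁻ each). Size is set by nuclear charge: more protons means a smaller ion. Zr^4+ (Z=40), Y^3+ (Z=39), Sr^2+ (Z=38), Rb^+ (Z=37), Br^- (Z=35).

Zr^4+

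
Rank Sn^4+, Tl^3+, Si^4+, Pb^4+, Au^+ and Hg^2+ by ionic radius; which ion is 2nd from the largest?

Si^4+: 10 e⁻, Z=14, Sn^4+: 46 e⁻, Z=50, Pb^4+: 78 e⁻, Z=82, Tl^3+: 78 e⁻, Z=81, Hg^2+: 78 e⁻, Z=80, Au^+: 78 e⁻, Z=79. Si^4+ < Sn^4+ (same group, 2 shells fewer); Sn^4+ < Pb^4+ (same group, 1 shell fewer); Pb^4+ < Tl^3+ (isoelectronic, higher Z=82 is smaller); Tl^3+ < Hg^2+ (isoelectronic, higher Z=81 is smaller); Hg^2+ < Au^+ (both 78 e⁻, Z=80>79).
So the order is Si^4+ < Sn^4+ < Pb^4+ < Tl^3+ < Hg^2+ < Au^+; the 2nd-largest ion is Hg^2+.

Hg^2+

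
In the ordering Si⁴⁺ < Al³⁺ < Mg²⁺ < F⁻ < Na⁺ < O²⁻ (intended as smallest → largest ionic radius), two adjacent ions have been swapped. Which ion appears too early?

F⁻

Compare adjacent ions: they are isoelectronic (10 e⁻) and Na has more protons than F (11 vs 9), making Na⁺ smaller — yet in this increasing list F⁻ sits before Na⁺. Nothing else is reversed, so F⁻ should move one place to the right.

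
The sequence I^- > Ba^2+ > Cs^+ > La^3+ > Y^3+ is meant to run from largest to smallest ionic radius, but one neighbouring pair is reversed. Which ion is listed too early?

Ba^2+

The pair Ba^2+, Cs^+ is the wrong way round — they are isoelectronic (54 e⁻) and Ba has more protons than Cs (56 vs 55), making Ba^2+ smaller. All other adjacent pairs agree with periodic trends, so Ba^2+ is the misplaced ion.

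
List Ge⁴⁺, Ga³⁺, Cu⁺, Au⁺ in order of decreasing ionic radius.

First list Z and electron count for each: Ge⁴⁺ (Z=32, 28 e⁻), Ga³⁺ (Z=31, 28 e⁻), Cu⁺ (Z=29, 28 e⁻), Au⁺ (Z=79, 78 e⁻). Ge⁴⁺ < Ga³⁺ (both 28 e⁻, Z=32>31); Ga³⁺ < Cu⁺ (both 28 e⁻, Z=31>29); Cu⁺ < Au⁺ (same group, period 4 vs 6).

Au⁺ > Cu⁺ > Ga³⁺ > Ge⁴⁺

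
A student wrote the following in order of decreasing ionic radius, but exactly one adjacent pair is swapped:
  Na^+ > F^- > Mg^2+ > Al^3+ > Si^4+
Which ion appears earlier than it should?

Na^+

Check each adjacent pair. Na^+ and F^- are reversed: Na^+ and F^- share 10 electrons; the higher nuclear charge on Na (Z=11) contracts it more, so Na^+ < F^-. No other neighbouring pair contradicts the periodic trends, so Na^+ is the ion listed too early.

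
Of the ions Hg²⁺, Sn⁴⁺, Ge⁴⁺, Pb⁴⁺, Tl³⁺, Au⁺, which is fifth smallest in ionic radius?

Hg²⁺

Tabulating Z and e⁻: Ge⁴⁺: 28 e⁻, Z=32, Sn⁴⁺: 46 e⁻, Z=50, Pb⁴⁺: 78 e⁻, Z=82, Tl³⁺: 78 e⁻, Z=81, Hg²⁺: 78 e⁻, Z=80, Au⁺: 78 e⁻, Z=79. Ge⁴⁺ < Sn⁴⁺ (same group, 1 shell fewer); Sn⁴⁺ < Pb⁴⁺ (same group, 1 shell fewer); Pb⁴⁺ < Tl³⁺ (both 78 e⁻, Z=82>81); Tl³⁺ < Hg²⁺ (both 78 e⁻, Z=81>80); Hg²⁺ < Au⁺ (isoelectronic, higher Z=80 is smaller).
So the order is Ge⁴⁺ < Sn⁴⁺ < Pb⁴⁺ < Tl³⁺ < Hg²⁺ < Au⁺; the 5th-smallest ion is Hg²⁺.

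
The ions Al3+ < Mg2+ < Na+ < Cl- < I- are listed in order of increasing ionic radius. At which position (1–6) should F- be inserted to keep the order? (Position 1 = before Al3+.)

4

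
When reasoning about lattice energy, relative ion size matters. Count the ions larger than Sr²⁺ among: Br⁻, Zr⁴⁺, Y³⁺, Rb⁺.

2

All of these have 36 electrons (isoelectronic). With the same electron cloud, the ion with the most protons pulls it in tightest. Nuclear charges: Zr⁴⁺ (Z=40), Y³⁺ (Z=39), Sr²⁺ (Z=38), Rb⁺ (Z=37), Br⁻ (Z=35). Highest Z is smallest.
Ordering all of them (including Sr²⁺) by radius gives Zr⁴⁺ < Y³⁺ < Sr²⁺ < Rb⁺ < Br⁻. Count: 2.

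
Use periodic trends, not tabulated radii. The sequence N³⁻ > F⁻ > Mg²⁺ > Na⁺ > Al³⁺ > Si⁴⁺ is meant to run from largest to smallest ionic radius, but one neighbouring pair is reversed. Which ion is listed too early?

The pair Mg²⁺, Na⁺ is the wrong way round — they are isoelectronic (10 e⁻) and Mg has more protons than Na (12 vs 11), making Mg²⁺ smaller. All other adjacent pairs agree with periodic trends, so Mg²⁺ is the misplaced ion.

Mg²⁺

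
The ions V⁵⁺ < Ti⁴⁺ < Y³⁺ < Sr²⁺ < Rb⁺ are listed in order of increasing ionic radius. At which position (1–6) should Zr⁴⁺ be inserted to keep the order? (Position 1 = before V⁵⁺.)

3

V⁵⁺ has 18 e⁻ (Z=23), Ti⁴⁺ has 18 e⁻ (Z=22), Zr⁴⁺ has 36 e⁻ (Z=40), Y³⁺ has 36 e⁻ (Z=39), Sr²⁺ has 36 e⁻ (Z=38), Rb⁺ has 36 e⁻ (Z=37). V⁵⁺ < Ti⁴⁺ (both 18 e⁻, Z=23>22); Ti⁴⁺ < Zr⁴⁺ (same group, period 4 vs 5); Zr⁴⁺ < Y³⁺ (isoelectronic, higher Z=40 is smaller); Y³⁺ < Sr²⁺ (both 36 e⁻, Z=39>38); Sr²⁺ < Rb⁺ (both 36 e⁻, Z=38>37).
Merged order: V⁵⁺ < Ti⁴⁺ < Zr⁴⁺ < Y³⁺ < Sr²⁺ < Rb⁺ — Zr⁴⁺ is number 3.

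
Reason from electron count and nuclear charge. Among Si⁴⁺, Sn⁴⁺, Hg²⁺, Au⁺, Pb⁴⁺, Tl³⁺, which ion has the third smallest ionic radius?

Tabulating Z and e⁻: Si⁴⁺: 10 e⁻, Z=14, Sn⁴⁺: 46 e⁻, Z=50, Pb⁴⁺: 78 e⁻, Z=82, Tl³⁺: 78 e⁻, Z=81, Hg²⁺: 78 e⁻, Z=80, Au⁺: 78 e⁻, Z=79. Si⁴⁺ < Sn⁴⁺ (same group, 2 shells fewer); Sn⁴⁺ < Pb⁴⁺ (same group, period 5 vs 6); Pb⁴⁺ < Tl³⁺ (both 78 e⁻, Z=82>81); Tl³⁺ < Hg²⁺ (both 78 e⁻, Z=81>80); Hg²⁺ < Au⁺ (isoelectronic, higher Z=80 is smaller).
Full ascending order: Si⁴⁺ < Sn⁴⁺ < Pb⁴⁺ < Tl³⁺ < Hg²⁺ < Au⁺. Counting from the smallest, position 3 is Pb⁴⁺.

Pb⁴⁺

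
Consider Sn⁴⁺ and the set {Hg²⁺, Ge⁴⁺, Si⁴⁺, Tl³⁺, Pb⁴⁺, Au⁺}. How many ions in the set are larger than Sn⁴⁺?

4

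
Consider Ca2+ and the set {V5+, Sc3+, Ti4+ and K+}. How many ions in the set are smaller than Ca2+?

These species are isoelectronic with 18 electrons. The only difference is the number of protons: V5+ (Z=23), Ti4+ (Z=22), Sc3+ (Z=21), Ca2+ (Z=20), K+ (Z=19). The strongest nuclear pull (V5+) gives the smallest ion.
Overall: V5+ < Ti4+ < Sc3+ < Ca2+ < K+. Ca2+ has 3 below it and 1 above. Count: 3.

3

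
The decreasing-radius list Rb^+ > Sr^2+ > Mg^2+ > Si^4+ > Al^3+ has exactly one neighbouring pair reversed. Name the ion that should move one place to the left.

Al^3+

Scanning neighbour by neighbour, only Si^4+/Al^3+ violates a trend: Si^4+ and Al^3+ share 10 electrons; the higher nuclear charge on Si (Z=14) contracts it more, so Si^4+ < Al^3+. That makes Al^3+ the one sitting a position late relative to where it belongs.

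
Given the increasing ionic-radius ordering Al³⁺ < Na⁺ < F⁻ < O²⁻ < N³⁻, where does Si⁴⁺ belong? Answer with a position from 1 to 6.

1

These species are isoelectronic with 10 electrons. The only difference is the number of protons: Si⁴⁺ (Z=14), Al³⁺ (Z=13), Na⁺ (Z=11), F⁻ (Z=9), O²⁻ (Z=8), N³⁻ (Z=7). The strongest nuclear pull (Si⁴⁺) gives the smallest ion.
Putting Si⁴⁺ in gives Si⁴⁺ < Al³⁺ < Na⁺ < F⁻ < O²⁻ < N³⁻; it lands at slot 1.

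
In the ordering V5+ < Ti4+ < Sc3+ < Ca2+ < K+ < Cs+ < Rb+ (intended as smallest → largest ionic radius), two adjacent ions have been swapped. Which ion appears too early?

Scanning neighbour by neighbour, only Cs+/Rb+ violates a trend: both in group 1 with the same charge; Rb+ (period 5) has the smaller radius. That makes Cs+ the one sitting a position early relative to where it belongs.

Cs+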